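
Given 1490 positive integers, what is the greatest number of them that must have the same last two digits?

15

There are 100 possible two-digit endings, which serve as the pigeonholes.
If each of the 100 possible two-digit endings held at most 14, the total would be at most 100 × 14 = 1400 < 1490, a contradiction.
So at least one holds ⌈1490/100⌉ = 15.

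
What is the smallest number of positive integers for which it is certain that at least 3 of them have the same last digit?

21

There are 10 possible last digits acting as pigeonholes.
With 10 × 2 = 20 positive integers we could place exactly 2 in each, with no class reaching 3.
One more forces some class to hold 3, so 20 + 1 = 21.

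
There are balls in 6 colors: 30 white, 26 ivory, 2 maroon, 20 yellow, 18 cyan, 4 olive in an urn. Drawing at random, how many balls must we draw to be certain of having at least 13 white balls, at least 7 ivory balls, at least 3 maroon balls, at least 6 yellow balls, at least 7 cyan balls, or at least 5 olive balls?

36

Each of the 6 colors has its own threshold; avoid all of them simultaneously.
The worst case stops just short of every target: 12 white, 6 ivory, 2 maroon, 5 yellow, 6 cyan, 4 olive — 12 + 6 + 2 + 5 + 6 + 4 = 35 balls.
One more ball must push some color to its target, so 35 + 1 = 36.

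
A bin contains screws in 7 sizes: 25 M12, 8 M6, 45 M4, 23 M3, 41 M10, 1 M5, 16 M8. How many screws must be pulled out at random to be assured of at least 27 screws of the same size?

126

In the worst case we take at most 26 of each size, but all 25 M12, all 8 M6, all 23 M3, all 1 M5, and all 16 M8 (fewer than 26), giving 25 + 8 + 26 + 23 + 26 + 1 + 16 = 125.
One more screw then forces some size to 27, so 125 + 1 = 126.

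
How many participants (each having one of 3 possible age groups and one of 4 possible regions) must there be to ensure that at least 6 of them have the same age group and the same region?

61

There are 3 × 4 = 12 (age group, region) combinations acting as pigeonholes.
With 12 × 5 = 60 participants we could place exactly 5 in each, with no (age group, region) pair reaching 6.
One more forces some (age group, region) pair to hold 6, so 60 + 1 = 61.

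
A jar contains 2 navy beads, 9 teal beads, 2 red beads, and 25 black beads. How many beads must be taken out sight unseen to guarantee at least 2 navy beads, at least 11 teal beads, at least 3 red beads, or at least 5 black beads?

The worst case stops just short of every target: 1 navy, all 9 teal, 2 red, 4 black — 1 + 9 + 2 + 4 = 16 beads.
One more bead must push some color to its target, so 16 + 1 = 17.

17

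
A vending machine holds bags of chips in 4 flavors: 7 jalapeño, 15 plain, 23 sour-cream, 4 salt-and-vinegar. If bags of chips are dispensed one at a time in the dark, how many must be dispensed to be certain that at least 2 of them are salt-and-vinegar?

The worst case draws every non-salt-and-vinegar bag of chips first: 7 + 15 + 23 = 45.
The next 2 draws are then forced to be salt-and-vinegar, giving 45 + 2 = 47.

47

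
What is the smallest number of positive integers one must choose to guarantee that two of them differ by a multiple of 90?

Use the pigeonhole principle on residue classes: two integers differ by a multiple of 90 exactly when they share a remainder mod 90.
There are 90 residue classes mod 90, so 90 integers can all lie in distinct classes.
One more integer must repeat a residue, giving a difference divisible by 90. So n = 90 + 1 = 91.

91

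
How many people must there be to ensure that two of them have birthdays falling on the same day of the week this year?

8

There are 7 days of the week acting as pigeonholes.
With 7 people we could place one in each, avoiding any repeat.
One more forces some class to hold 2, so 7 + 1 = 8.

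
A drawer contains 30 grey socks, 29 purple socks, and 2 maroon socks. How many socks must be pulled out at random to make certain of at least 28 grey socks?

The worst case draws every non-grey sock first: 29 + 2 = 31.
The next 28 draws are then forced to be grey, giving 31 + 28 = 59.

59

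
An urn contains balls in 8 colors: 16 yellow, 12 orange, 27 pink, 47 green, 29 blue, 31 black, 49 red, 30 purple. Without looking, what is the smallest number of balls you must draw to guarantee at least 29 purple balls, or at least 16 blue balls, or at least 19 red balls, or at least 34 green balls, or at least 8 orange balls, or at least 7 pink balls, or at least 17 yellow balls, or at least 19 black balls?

The worst case stops just short of every target: 16 yellow, 7 orange, 6 pink, 33 green, 15 blue, 18 black, 18 red, 28 purple — 16 + 7 + 6 + 33 + 15 + 18 + 18 + 28 = 141 balls.
One more ball must push some color to its target, so 141 + 1 = 142.

142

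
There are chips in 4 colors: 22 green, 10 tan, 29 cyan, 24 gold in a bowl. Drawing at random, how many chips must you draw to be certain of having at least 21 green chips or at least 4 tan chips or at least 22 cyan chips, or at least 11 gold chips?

Each of the 4 colors has its own threshold; avoid all of them simultaneously.
The worst case stops just short of every target: 20 green, 3 tan, 21 cyan, 10 gold — 20 + 3 + 21 + 10 = 54 chips.
One more chip must push some color to its target, so 54 + 1 = 55.

55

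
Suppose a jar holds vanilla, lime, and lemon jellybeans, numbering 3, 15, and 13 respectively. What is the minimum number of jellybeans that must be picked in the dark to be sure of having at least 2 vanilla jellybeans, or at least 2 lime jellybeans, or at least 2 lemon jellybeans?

Each of the 3 flavors has its own threshold; avoid all of them simultaneously.
The worst case stops just short of every target: 1 vanilla, 1 lime, 1 lemon — 1 + 1 + 1 = 3 jellybeans.
One more jellybean must push some flavor to its target, so 3 + 1 = 4.

4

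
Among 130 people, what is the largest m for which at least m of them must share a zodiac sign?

If each of the 12 zodiac signs held at most 10, the total would be at most 12 × 10 = 120 < 130, a contradiction.
So at least one holds ⌈130/12⌉ = 11.

11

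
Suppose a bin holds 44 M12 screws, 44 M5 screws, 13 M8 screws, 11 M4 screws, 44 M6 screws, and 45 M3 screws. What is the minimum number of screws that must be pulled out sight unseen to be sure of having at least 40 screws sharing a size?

181

In the worst case we take at most 39 of each size, but all 13 M8 and all 11 M4 (fewer than 39), giving 39 + 39 + 13 + 11 + 39 + 39 = 180.
One more screw then forces some size to 40, so 180 + 1 = 181.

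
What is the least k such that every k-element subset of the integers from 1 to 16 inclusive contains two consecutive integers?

9

Partition {1, …, 16} into 8 pairs: {1,2}, {3,4}, …, {15,16}.
Choosing 8 integers — say the 8 even numbers 2, 4, …, 16 — takes one from each pair and avoids the property.
Choosing 9 forces two into the same pair by pigeonhole, and those are consecutive. So 9.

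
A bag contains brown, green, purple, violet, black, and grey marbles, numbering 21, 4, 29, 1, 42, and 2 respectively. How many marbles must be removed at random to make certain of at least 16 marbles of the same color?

53

Treat the 6 colors as pigeonholes.
In the worst case we take at most 15 of each color, but all 4 green, all 1 violet, and all 2 grey (fewer than 15), giving 15 + 4 + 15 + 1 + 15 + 2 = 52.
One more marble then forces some color to 16, so 52 + 1 = 53.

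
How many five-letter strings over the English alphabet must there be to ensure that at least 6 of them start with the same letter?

131

There are 26 possible first letters acting as pigeonholes.
With 26 × 5 = 130 five-letter strings over the English alphabet we could place exactly 5 in each, with no class reaching 6.
One more forces some class to hold 6, so 130 + 1 = 131.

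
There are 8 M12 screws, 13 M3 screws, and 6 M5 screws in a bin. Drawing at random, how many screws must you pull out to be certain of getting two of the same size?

Treat the 3 sizes as pigeonholes.
The worst case takes 1 screw of each size without reaching 2 of any: 3 × 1 = 3.
The next screw must bring some size to 2, so 3 + 1 = 4.

4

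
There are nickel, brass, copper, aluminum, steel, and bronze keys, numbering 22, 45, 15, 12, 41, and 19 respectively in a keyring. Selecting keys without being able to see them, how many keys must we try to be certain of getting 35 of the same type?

Treat the 6 types as pigeonholes.
In the worst case we take at most 34 of each type, but all 22 nickel, all 15 copper, all 12 aluminum, and all 19 bronze (fewer than 34), giving 22 + 34 + 15 + 12 + 34 + 19 = 136.
One more key then forces some type to 35, so 136 + 1 = 137.

137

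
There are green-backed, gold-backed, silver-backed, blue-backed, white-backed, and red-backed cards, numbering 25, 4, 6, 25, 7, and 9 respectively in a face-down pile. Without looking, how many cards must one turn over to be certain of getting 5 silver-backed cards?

75

The worst case draws every non-silver-backed card first: 25 + 4 + 25 + 7 + 9 = 70.
The next 5 draws are then forced to be silver-backed, giving 70 + 5 = 75.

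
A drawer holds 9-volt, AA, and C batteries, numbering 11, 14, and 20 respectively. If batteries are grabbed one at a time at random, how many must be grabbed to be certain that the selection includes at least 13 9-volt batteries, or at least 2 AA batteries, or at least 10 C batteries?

22

The worst case stops just short of every target: all 11 9-volt, 1 AA, 9 C — 11 + 1 + 9 = 21 batteries.
One more battery must push some type to its target, so 21 + 1 = 22.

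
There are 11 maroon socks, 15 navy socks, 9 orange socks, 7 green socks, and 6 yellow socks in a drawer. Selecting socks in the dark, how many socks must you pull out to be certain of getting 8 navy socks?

The worst case draws every non-navy sock first: 11 + 9 + 7 + 6 = 33.
The next 8 draws are then forced to be navy, giving 33 + 8 = 41.

41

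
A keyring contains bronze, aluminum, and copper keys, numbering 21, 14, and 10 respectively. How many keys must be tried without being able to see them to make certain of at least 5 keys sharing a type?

The worst case takes 4 keys of each type without reaching 5 of any: 3 × 4 = 12.
The next key must bring some type to 5, so 12 + 1 = 13.

13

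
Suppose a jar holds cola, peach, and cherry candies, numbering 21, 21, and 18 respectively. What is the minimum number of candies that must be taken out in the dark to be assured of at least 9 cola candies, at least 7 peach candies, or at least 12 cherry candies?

The worst case stops just short of every target: 8 cola, 6 peach, 11 cherry — 8 + 6 + 11 = 25 candies.
One more candy must push some flavor to its target, so 25 + 1 = 26.

26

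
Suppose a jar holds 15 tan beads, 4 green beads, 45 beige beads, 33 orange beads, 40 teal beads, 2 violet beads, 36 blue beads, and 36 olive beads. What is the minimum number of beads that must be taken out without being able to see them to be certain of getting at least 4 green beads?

211

To avoid green beads as long as possible, exhaust the other 7 colors first.
The worst case draws every non-green bead first: 15 + 45 + 33 + 40 + 2 + 36 + 36 = 207.
The next 4 draws are then forced to be green, giving 207 + 4 = 211.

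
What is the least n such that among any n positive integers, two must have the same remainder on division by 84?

Use the pigeonhole principle on residue classes: two integers differ by a multiple of 84 exactly when they share a remainder mod 84.
There are 84 residue classes mod 84, so 84 integers can all lie in distinct classes.
One more integer must repeat a residue, giving a difference divisible by 84. So n = 84 + 1 = 85.

85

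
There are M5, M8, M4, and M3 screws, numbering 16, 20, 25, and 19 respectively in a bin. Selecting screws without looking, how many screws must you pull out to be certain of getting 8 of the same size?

29

The worst case takes 7 screws of each size without reaching 8 of any: 4 × 7 = 28.
The next screw must bring some size to 8, so 28 + 1 = 29.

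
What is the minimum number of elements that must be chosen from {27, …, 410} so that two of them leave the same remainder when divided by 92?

93

Group the integers by remainder mod 92; there are 92 residue classes, each nonempty in this range.
Choosing one from each class (92 integers) avoids any shared remainder.
One more choice must repeat a class, so two differ by a multiple of 92. Hence 92 + 1 = 93.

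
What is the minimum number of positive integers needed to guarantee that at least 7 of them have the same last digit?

61

There are 10 possible last digits acting as pigeonholes.
With 10 × 6 = 60 positive integers we could place exactly 6 in each, with no class reaching 7.
One more forces some class to hold 7, so 60 + 1 = 61.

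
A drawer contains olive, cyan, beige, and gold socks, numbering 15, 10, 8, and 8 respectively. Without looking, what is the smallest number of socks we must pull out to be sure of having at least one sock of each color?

The hardest color to obtain is beige: we could draw every other sock first — 41 − 8 = 33 socks — without a single beige one.
The next draw must be beige, so 33 + 1 = 34.

34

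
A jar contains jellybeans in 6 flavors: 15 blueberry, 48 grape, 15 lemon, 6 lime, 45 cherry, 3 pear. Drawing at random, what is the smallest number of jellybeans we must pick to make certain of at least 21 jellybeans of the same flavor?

In the worst case we take at most 20 of each flavor, but all 15 blueberry, all 15 lemon, all 6 lime, and all 3 pear (fewer than 20), giving 15 + 20 + 15 + 6 + 20 + 3 = 79.
One more jellybean then forces some flavor to 21, so 79 + 1 = 80.

80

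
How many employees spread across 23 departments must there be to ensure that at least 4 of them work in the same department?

There are 23 departments acting as pigeonholes.
With 23 × 3 = 69 employees we could place exactly 3 in each, with no class reaching 4.
One more forces some class to hold 4, so 69 + 1 = 70.

70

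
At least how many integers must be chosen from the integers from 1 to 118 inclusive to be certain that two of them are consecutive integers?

Partition {1, …, 118} into 59 pairs: {1,2}, {3,4}, …, {117,118}.
Choosing 59 integers — say the 59 even numbers 2, 4, …, 118 — takes one from each pair and avoids the property.
Choosing 60 forces two into the same pair by pigeonhole, and those are consecutive. So 60.

60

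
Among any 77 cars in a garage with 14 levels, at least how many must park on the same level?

The 77 cars fall into 14 levels.
If each of the 14 levels held at most 5, the total would be at most 14 × 5 = 70 < 77, a contradiction.
So at least one holds ⌈77/14⌉ = 6.

6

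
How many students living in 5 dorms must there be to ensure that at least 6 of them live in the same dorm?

26

There are 5 dorms acting as pigeonholes.
With 5 × 5 = 25 students we could place exactly 5 in each, with no class reaching 6.
One more forces some class to hold 6, so 25 + 1 = 26.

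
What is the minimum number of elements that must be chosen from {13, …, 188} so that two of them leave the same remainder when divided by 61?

Use the pigeonhole principle on residue classes: group the integers by remainder mod 61; there are 61 residue classes, each nonempty in this range.
Choosing one from each class (61 integers) avoids any shared remainder.
One more choice must repeat a class, so two differ by a multiple of 61. Hence 61 + 1 = 62.

62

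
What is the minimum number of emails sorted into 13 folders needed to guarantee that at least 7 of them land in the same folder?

There are 13 folders acting as pigeonholes.
With 13 × 6 = 78 emails we could place exactly 6 in each, with no class reaching 7.
One more forces some class to hold 7, so 78 + 1 = 79.

79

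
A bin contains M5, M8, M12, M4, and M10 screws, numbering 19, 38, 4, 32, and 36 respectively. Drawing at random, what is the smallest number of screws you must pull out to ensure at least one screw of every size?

126

The hardest size to obtain is M12: we could draw every other screw first — 129 − 4 = 125 screws — without a single M12 one.
The next draw must be M12, so 125 + 1 = 126.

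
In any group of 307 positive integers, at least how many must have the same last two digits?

If each of the 100 possible two-digit endings held at most 3, the total would be at most 100 × 3 = 300 < 307, a contradiction.
So at least one holds ⌈307/100⌉ = 4.

4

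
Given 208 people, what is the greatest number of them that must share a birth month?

18

There are 12 months of the year, which serve as the pigeonholes.
If each of the 12 months of the year held at most 17, the total would be at most 12 × 17 = 204 < 208, a contradiction.
So at least one holds ⌈208/12⌉ = 18.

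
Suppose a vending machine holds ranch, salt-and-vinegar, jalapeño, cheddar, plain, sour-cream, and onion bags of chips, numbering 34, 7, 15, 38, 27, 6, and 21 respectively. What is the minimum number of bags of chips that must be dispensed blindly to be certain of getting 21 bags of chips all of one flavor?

109

In the worst case we take at most 20 of each flavor, but all 7 salt-and-vinegar, all 15 jalapeño, and all 6 sour-cream (fewer than 20), giving 20 + 7 + 15 + 20 + 20 + 6 + 20 = 108.
One more bag of chips then forces some flavor to 21, so 108 + 1 = 109.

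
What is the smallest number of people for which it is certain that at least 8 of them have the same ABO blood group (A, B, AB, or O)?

29

There are 4 ABO blood groups acting as pigeonholes.
With 4 × 7 = 28 people we could place exactly 7 in each, with no class reaching 8.
One more forces some class to hold 8, so 28 + 1 = 29.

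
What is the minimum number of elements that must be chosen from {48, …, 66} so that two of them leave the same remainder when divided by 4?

5

Group the integers by remainder mod 4; there are 4 residue classes, each nonempty in this range.
Choosing one from each class (4 integers) avoids any shared remainder.
One more choice must repeat a class, so two differ by a multiple of 4. Hence 4 + 1 = 5.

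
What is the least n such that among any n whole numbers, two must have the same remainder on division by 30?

Two integers differ by a multiple of 30 exactly when they share a remainder mod 30.
There are 30 residue classes mod 30, so 30 integers can all lie in distinct classes.
One more integer must repeat a residue, giving a difference divisible by 30. So n = 30 + 1 = 31.

31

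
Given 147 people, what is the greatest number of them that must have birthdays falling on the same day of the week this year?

There are 7 days of the week, which serve as the pigeonholes.
If each of the 7 days of the week held at most 20, the total would be at most 7 × 20 = 140 < 147, a contradiction.
So at least one holds ⌈147/7⌉ = 21.

21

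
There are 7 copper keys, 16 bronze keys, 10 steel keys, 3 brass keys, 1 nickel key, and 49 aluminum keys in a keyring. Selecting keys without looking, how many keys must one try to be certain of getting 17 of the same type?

54

In the worst case we take at most 16 of each type, but all 7 copper, all 10 steel, all 3 brass, and all 1 nickel (fewer than 16), giving 7 + 16 + 10 + 3 + 1 + 16 = 53.
One more key then forces some type to 17, so 53 + 1 = 54.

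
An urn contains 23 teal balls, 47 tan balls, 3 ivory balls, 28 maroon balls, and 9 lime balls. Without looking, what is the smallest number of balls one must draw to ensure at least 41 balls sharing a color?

Treat the 5 colors as pigeonholes.
In the worst case we take at most 40 of each color, but all 23 teal, all 3 ivory, all 28 maroon, and all 9 lime (fewer than 40), giving 23 + 40 + 3 + 28 + 9 = 103.
One more ball then forces some color to 41, so 103 + 1 = 104.

104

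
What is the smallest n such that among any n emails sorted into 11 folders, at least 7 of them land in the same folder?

67

There are 11 folders acting as pigeonholes.
With 11 × 6 = 66 emails we could place exactly 6 in each, with no class reaching 7.
One more forces some class to hold 7, so 66 + 1 = 67.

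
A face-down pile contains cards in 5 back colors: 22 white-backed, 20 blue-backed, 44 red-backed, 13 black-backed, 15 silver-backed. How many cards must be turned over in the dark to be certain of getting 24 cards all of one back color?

In the worst case we take at most 23 of each back color, but all 22 white-backed, all 20 blue-backed, all 13 black-backed, and all 15 silver-backed (fewer than 23), giving 22 + 20 + 23 + 13 + 15 = 93.
One more card then forces some back color to 24, so 93 + 1 = 94.

94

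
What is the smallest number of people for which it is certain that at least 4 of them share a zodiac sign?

There are 12 zodiac signs acting as pigeonholes.
With 12 × 3 = 36 people we could place exactly 3 in each, with no class reaching 4.
One more forces some class to hold 4, so 36 + 1 = 37.

37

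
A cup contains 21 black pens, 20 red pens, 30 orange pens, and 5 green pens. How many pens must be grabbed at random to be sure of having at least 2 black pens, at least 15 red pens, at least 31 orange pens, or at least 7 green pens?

The worst case stops just short of every target: 1 black, 14 red, 30 orange, all 5 green — 1 + 14 + 30 + 5 = 50 pens.
One more pen must push some ink color to its target, so 50 + 1 = 51.

51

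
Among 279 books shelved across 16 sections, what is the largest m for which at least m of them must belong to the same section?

18

If each of the 16 sections held at most 17, the total would be at most 16 × 17 = 272 < 279, a contradiction.
So at least one holds ⌈279/16⌉ = 18.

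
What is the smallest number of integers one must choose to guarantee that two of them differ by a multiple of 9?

10

Two integers differ by a multiple of 9 exactly when they share a remainder mod 9.
There are 9 residue classes mod 9, so 9 integers can all lie in distinct classes.
One more integer must repeat a residue, giving a difference divisible by 9. So n = 9 + 1 = 10.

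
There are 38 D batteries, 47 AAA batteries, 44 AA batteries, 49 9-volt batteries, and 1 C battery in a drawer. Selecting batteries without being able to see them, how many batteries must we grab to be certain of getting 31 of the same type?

122

In the worst case we take at most 30 of each type, but all 1 C (fewer than 30), giving 30 + 30 + 30 + 30 + 1 = 121.
One more battery then forces some type to 31, so 121 + 1 = 122.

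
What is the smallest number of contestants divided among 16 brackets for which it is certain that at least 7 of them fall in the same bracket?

There are 16 brackets acting as pigeonholes.
With 16 × 6 = 96 contestants we could place exactly 6 in each, with no class reaching 7.
One more forces some class to hold 7, so 96 + 1 = 97.

97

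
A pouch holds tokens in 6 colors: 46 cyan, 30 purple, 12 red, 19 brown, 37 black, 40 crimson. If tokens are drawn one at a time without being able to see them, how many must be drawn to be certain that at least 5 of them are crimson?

The worst case draws every non-crimson token first: 46 + 30 + 12 + 19 + 37 = 144.
The next 5 draws are then forced to be crimson, giving 144 + 5 = 149.

149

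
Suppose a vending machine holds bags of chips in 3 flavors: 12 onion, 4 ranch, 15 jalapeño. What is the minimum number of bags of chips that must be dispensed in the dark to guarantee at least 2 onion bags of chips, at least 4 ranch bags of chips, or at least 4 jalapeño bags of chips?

The worst case stops just short of every target: 1 onion, 3 ranch, 3 jalapeño — 1 + 3 + 3 = 7 bags of chips.
One more bag of chips must push some flavor to its target, so 7 + 1 = 8.

8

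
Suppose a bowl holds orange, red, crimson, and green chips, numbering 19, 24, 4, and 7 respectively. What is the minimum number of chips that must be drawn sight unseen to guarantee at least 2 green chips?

49

The worst case draws every non-green chip first: 19 + 24 + 4 = 47.
The next 2 draws are then forced to be green, giving 47 + 2 = 49.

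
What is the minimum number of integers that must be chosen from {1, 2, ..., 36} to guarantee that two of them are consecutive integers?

Partition {1, …, 36} into 18 pairs: {1,2}, {3,4}, …, {35,36}.
Choosing 18 integers — say the 18 even numbers 2, 4, …, 36 — takes one from each pair and avoids the property.
Choosing 19 forces two into the same pair by pigeonhole, and those are consecutive. So 19.

19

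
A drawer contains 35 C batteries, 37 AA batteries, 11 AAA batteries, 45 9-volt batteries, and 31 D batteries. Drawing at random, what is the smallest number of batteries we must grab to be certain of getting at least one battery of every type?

The hardest type to obtain is AAA: we could draw every other battery first — 159 − 11 = 148 batteries — without a single AAA one.
The next draw must be AAA, so 148 + 1 = 149.

149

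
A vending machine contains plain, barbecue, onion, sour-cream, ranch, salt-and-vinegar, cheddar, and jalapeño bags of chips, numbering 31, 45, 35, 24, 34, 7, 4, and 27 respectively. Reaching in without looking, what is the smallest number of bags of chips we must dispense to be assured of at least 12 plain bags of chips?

188

To avoid plain bags of chips as long as possible, exhaust the other 7 flavors first.
The worst case draws every non-plain bag of chips first: 45 + 35 + 24 + 34 + 7 + 4 + 27 = 176.
The next 12 draws are then forced to be plain, giving 176 + 12 = 188.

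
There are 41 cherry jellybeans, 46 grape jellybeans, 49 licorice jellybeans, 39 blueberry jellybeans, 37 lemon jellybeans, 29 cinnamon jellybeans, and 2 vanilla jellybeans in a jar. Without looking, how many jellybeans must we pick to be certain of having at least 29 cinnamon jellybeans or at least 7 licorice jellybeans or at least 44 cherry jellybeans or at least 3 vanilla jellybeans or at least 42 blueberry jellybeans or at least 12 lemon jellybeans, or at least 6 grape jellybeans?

133

The worst case stops just short of every target: all 41 cherry, 5 grape, 6 licorice, all 39 blueberry, 11 lemon, 28 cinnamon, 2 vanilla — 41 + 5 + 6 + 39 + 11 + 28 + 2 = 132 jellybeans.
One more jellybean must push some flavor to its target, so 132 + 1 = 133.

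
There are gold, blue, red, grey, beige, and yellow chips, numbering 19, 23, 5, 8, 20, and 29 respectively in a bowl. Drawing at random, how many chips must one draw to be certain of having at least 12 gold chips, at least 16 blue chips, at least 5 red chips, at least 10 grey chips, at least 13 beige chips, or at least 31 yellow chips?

80

The worst case stops just short of every target: 11 gold, 15 blue, 4 red, all 8 grey, 12 beige, all 29 yellow — 11 + 15 + 4 + 8 + 12 + 29 = 79 chips.
One more chip must push some color to its target, so 79 + 1 = 80.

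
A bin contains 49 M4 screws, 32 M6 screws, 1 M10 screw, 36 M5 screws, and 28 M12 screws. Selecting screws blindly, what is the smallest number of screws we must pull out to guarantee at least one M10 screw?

The worst case draws every non-M10 screw first: 49 + 32 + 36 + 28 = 145.
The next draw is then forced to be M10, giving 145 + 1 = 146.

146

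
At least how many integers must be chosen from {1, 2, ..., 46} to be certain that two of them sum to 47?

24

Partition {1, …, 46} into 23 pairs: {1,46}, {2,45}, …, {23,24}.
Choosing 23 integers — say the integers 1 through 23 — takes one from each pair and avoids the property.
Choosing 24 forces two into the same pair by pigeonhole, and those sum to 47. So 24.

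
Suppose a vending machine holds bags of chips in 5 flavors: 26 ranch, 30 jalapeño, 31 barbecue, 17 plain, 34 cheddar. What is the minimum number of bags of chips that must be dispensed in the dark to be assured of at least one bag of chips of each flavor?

122

The hardest flavor to obtain is plain: we could draw every other bag of chips first — 138 − 17 = 121 bags of chips — without a single plain one.
The next draw must be plain, so 121 + 1 = 122.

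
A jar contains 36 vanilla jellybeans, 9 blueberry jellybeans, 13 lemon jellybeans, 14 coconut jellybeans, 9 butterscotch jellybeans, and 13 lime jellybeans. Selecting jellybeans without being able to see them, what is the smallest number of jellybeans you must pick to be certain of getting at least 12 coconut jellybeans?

The worst case draws every non-coconut jellybean first: 36 + 9 + 13 + 9 + 13 = 80.
The next 12 draws are then forced to be coconut, giving 80 + 12 = 92.

92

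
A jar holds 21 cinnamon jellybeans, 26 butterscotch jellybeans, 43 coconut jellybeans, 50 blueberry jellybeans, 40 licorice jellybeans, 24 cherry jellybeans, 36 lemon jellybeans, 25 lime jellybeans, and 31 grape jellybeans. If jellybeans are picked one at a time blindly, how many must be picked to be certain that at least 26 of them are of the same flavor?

221

In the worst case we take at most 25 of each flavor, but all 21 cinnamon and all 24 cherry (fewer than 25), giving 21 + 25 + 25 + 25 + 25 + 24 + 25 + 25 + 25 = 220.
One more jellybean then forces some flavor to 26, so 220 + 1 = 221.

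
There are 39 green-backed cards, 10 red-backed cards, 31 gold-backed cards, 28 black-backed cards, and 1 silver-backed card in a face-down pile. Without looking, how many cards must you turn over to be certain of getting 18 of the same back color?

63

Treat the 5 back colors as pigeonholes.
In the worst case we take at most 17 of each back color, but all 10 red-backed and all 1 silver-backed (fewer than 17), giving 17 + 10 + 17 + 17 + 1 = 62.
One more card then forces some back color to 18, so 62 + 1 = 63.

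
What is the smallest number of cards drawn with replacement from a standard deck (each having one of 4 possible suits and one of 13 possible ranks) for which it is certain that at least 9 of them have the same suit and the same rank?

There are 4 × 13 = 52 (suit, rank) combinations acting as pigeonholes.
With 52 × 8 = 416 cards drawn with replacement from a standard deck we could place exactly 8 in each, with no (suit, rank) pair reaching 9.
One more forces some (suit, rank) pair to hold 9, so 416 + 1 = 417.

417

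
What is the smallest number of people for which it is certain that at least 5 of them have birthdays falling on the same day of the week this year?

29

There are 7 days of the week acting as pigeonholes.
With 7 × 4 = 28 people we could place exactly 4 in each, with no class reaching 5.
One more forces some class to hold 5, so 28 + 1 = 29.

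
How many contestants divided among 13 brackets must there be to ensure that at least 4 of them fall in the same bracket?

There are 13 brackets acting as pigeonholes.
With 13 × 3 = 39 contestants we could place exactly 3 in each, with no class reaching 4.
One more forces some class to hold 4, so 39 + 1 = 40.

40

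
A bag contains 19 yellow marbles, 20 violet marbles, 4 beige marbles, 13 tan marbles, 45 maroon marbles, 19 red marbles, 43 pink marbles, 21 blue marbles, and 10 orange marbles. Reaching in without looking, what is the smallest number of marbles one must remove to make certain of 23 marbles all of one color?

In the worst case we take at most 22 of each color, but all 19 yellow, all 20 violet, all 4 beige, all 13 tan, all 19 red, all 21 blue, and all 10 orange (fewer than 22), giving 19 + 20 + 4 + 13 + 22 + 19 + 22 + 21 + 10 = 150.
One more marble then forces some color to 23, so 150 + 1 = 151.

151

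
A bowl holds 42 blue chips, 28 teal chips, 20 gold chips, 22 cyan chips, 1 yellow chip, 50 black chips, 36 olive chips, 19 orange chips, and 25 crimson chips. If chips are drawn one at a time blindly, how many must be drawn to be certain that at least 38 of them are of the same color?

226

In the worst case we take at most 37 of each color, but all 28 teal, all 20 gold, all 22 cyan, all 1 yellow, all 36 olive, all 19 orange, and all 25 crimson (fewer than 37), giving 37 + 28 + 20 + 22 + 1 + 37 + 36 + 19 + 25 = 225.
One more chip then forces some color to 38, so 225 + 1 = 226.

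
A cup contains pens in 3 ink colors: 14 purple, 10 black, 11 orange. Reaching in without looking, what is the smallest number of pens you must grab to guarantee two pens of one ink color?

The worst case takes 1 pen of each ink color without reaching 2 of any: 3 × 1 = 3.
The next pen must bring some ink color to 2, so 3 + 1 = 4.

4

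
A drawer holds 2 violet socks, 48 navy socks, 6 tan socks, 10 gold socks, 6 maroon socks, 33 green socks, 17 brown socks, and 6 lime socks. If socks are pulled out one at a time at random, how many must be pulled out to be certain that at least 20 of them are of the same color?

In the worst case we take at most 19 of each color, but all 2 violet, all 6 tan, all 10 gold, all 6 maroon, all 17 brown, and all 6 lime (fewer than 19), giving 2 + 19 + 6 + 10 + 6 + 19 + 17 + 6 = 85.
One more sock then forces some color to 20, so 85 + 1 = 86.

86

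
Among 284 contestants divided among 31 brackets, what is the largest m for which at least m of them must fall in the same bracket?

10

The 284 contestants fall into 31 brackets.
If each of the 31 brackets held at most 9, the total would be at most 31 × 9 = 279 < 284, a contradiction.
So at least one holds ⌈284/31⌉ = 10.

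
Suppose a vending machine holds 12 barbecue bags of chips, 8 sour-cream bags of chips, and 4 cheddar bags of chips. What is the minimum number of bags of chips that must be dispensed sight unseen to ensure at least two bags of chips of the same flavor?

Treat the 3 flavors as pigeonholes.
The worst case takes 1 bag of chips of each flavor without reaching 2 of any: 3 × 1 = 3.
The next bag of chips must bring some flavor to 2, so 3 + 1 = 4.

4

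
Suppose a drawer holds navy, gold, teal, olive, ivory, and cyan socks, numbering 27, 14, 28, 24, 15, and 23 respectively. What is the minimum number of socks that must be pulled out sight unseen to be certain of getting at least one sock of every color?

118

The hardest color to obtain is gold: we could draw every other sock first — 131 − 14 = 117 socks — without a single gold one.
The next draw must be gold, so 117 + 1 = 118.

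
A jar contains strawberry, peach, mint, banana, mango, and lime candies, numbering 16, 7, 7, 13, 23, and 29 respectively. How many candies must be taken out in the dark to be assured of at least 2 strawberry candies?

To avoid strawberry candies as long as possible, exhaust the other 5 flavors first.
The worst case draws every non-strawberry candy first: 7 + 7 + 13 + 23 + 29 = 79.
The next 2 draws are then forced to be strawberry, giving 79 + 2 = 81.

81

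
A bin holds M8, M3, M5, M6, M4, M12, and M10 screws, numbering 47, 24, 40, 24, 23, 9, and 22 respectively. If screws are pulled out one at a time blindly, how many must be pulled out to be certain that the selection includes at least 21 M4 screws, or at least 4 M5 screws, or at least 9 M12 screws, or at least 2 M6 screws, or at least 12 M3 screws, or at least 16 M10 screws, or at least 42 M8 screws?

Each of the 7 sizes has its own threshold; avoid all of them simultaneously.
The worst case stops just short of every target: 41 M8, 11 M3, 3 M5, 1 M6, 20 M4, 8 M12, 15 M10 — 41 + 11 + 3 + 1 + 20 + 8 + 15 = 99 screws.
One more screw must push some size to its target, so 99 + 1 = 100.

100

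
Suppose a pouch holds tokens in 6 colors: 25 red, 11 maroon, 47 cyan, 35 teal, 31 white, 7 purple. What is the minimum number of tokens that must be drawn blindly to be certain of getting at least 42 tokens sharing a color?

151

In the worst case we take at most 41 of each color, but all 25 red, all 11 maroon, all 35 teal, all 31 white, and all 7 purple (fewer than 41), giving 25 + 11 + 41 + 35 + 31 + 7 = 150.
One more token then forces some color to 42, so 150 + 1 = 151.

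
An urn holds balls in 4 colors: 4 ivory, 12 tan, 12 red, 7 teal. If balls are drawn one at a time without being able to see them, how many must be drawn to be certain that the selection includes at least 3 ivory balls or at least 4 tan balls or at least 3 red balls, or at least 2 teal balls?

9

The worst case stops just short of every target: 2 ivory, 3 tan, 2 red, 1 teal — 2 + 3 + 2 + 1 = 8 balls.
One more ball must push some color to its target, so 8 + 1 = 9.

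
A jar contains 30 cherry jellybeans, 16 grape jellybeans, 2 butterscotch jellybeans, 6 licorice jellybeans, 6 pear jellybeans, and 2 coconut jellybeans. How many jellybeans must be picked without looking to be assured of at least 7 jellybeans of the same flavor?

In the worst case we take at most 6 of each flavor, but all 2 butterscotch and all 2 coconut (fewer than 6), giving 6 + 6 + 2 + 6 + 6 + 2 = 28.
One more jellybean then forces some flavor to 7, so 28 + 1 = 29.

29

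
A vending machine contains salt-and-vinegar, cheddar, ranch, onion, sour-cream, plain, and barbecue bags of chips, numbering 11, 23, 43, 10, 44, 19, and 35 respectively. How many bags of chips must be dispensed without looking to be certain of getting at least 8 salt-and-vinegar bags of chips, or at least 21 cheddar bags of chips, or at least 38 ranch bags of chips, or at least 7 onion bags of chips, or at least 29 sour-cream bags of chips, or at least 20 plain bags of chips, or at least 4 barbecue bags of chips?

121

Each of the 7 flavors has its own threshold; avoid all of them simultaneously.
The worst case stops just short of every target: 7 salt-and-vinegar, 20 cheddar, 37 ranch, 6 onion, 28 sour-cream, 19 plain, 3 barbecue — 7 + 20 + 37 + 6 + 28 + 19 + 3 = 120 bags of chips.
One more bag of chips must push some flavor to its target, so 120 + 1 = 121.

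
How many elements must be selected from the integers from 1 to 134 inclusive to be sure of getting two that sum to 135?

68

Partition {1, …, 134} into 67 pairs: {1,134}, {2,133}, …, {67,68}.
Choosing 67 integers — say the integers 1 through 67 — takes one from each pair and avoids the property.
Choosing 68 forces two into the same pair by pigeonhole, and those sum to 135. So 68.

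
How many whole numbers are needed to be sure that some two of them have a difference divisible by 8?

9

Use the pigeonhole principle on residue classes: two integers differ by a multiple of 8 exactly when they share a remainder mod 8.
There are 8 residue classes mod 8, so 8 integers can all lie in distinct classes.
One more integer must repeat a residue, giving a difference divisible by 8. So n = 8 + 1 = 9.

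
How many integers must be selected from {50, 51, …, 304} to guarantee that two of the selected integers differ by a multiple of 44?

Group the integers by remainder mod 44; there are 44 residue classes, each nonempty in this range.
Choosing one from each class (44 integers) avoids any shared remainder.
One more choice must repeat a class, so two differ by a multiple of 44. Hence 44 + 1 = 45.

45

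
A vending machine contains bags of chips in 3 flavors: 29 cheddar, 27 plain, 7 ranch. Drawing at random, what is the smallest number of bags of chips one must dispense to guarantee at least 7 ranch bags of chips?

The worst case draws every non-ranch bag of chips first: 29 + 27 = 56.
The next 7 draws are then forced to be ranch, giving 56 + 7 = 63.

63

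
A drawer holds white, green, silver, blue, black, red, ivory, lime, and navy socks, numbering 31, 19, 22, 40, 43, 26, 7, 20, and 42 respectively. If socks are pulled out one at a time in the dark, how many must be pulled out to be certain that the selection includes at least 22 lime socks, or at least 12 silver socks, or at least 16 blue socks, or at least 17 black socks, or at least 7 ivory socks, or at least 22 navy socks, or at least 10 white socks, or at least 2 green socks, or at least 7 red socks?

106

The worst case stops just short of every target: 9 white, 1 green, 11 silver, 15 blue, 16 black, 6 red, 6 ivory, all 20 lime, 21 navy — 9 + 1 + 11 + 15 + 16 + 6 + 6 + 20 + 21 = 105 socks.
One more sock must push some color to its target, so 105 + 1 = 106.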